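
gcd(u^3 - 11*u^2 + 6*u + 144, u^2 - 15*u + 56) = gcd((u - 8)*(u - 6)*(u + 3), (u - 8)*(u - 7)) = u - 8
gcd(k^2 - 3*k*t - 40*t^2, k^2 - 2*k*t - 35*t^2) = k + 5*t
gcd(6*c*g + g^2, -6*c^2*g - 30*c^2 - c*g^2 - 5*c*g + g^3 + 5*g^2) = 1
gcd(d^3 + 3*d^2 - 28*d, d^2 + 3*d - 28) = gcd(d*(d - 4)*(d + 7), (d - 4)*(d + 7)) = d^2 + 3*d - 28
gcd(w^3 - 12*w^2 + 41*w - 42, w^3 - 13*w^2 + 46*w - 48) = w^2 - 5*w + 6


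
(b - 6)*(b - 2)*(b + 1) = b^3 - 7*b^2 + 4*b + 12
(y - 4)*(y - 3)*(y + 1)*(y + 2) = y^4 - 4*y^3 - 7*y^2 + 22*y + 24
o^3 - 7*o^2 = o^2*(o - 7)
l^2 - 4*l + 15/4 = (l - 5/2)*(l - 3/2)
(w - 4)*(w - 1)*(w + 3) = w^3 - 2*w^2 - 11*w + 12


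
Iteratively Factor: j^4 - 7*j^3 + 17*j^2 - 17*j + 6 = (j - 1)*(j^3 - 6*j^2 + 11*j - 6) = (j - 3)*(j - 1)*(j^2 - 3*j + 2) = (j - 3)*(j - 2)*(j - 1)*(j - 1)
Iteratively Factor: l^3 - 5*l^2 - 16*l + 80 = (l - 5)*(l^2 - 16) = (l - 5)*(l + 4)*(l - 4)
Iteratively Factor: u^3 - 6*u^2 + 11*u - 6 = (u - 2)*(u^2 - 4*u + 3) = (u - 3)*(u - 2)*(u - 1)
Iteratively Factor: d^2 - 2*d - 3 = (d + 1)*(d - 3)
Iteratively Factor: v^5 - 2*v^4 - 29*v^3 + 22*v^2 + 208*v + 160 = (v - 5)*(v^4 + 3*v^3 - 14*v^2 - 48*v - 32) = (v - 5)*(v + 1)*(v^3 + 2*v^2 - 16*v - 32) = (v - 5)*(v - 4)*(v + 1)*(v^2 + 6*v + 8) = (v - 5)*(v - 4)*(v + 1)*(v + 4)*(v + 2)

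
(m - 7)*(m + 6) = m^2 - m - 42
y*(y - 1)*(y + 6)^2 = y^4 + 11*y^3 + 24*y^2 - 36*y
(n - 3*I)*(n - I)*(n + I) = n^3 - 3*I*n^2 + n - 3*I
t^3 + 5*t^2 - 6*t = t*(t - 1)*(t + 6)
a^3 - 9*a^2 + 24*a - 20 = (a - 5)*(a - 2)^2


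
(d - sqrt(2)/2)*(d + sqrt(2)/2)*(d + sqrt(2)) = d^3 + sqrt(2)*d^2 - d/2 - sqrt(2)/2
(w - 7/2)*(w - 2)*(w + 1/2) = w^3 - 5*w^2 + 17*w/4 + 7/2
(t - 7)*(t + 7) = t^2 - 49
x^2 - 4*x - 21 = (x - 7)*(x + 3)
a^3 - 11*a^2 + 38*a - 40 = (a - 5)*(a - 4)*(a - 2)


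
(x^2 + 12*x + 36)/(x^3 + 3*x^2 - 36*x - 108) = (x + 6)/(x^2 - 3*x - 18)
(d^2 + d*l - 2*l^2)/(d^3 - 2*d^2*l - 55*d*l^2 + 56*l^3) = (d + 2*l)/(d^2 - d*l - 56*l^2)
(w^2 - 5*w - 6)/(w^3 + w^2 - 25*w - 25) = (w - 6)/(w^2 - 25)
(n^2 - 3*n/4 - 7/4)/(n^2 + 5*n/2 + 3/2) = (4*n - 7)/(2*(2*n + 3))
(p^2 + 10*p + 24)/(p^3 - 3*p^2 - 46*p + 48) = (p + 4)/(p^2 - 9*p + 8)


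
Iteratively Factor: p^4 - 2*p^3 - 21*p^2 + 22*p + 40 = (p - 5)*(p^3 + 3*p^2 - 6*p - 8) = (p - 5)*(p + 4)*(p^2 - p - 2) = (p - 5)*(p - 2)*(p + 4)*(p + 1)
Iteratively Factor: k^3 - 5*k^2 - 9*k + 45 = (k - 3)*(k^2 - 2*k - 15) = (k - 3)*(k + 3)*(k - 5)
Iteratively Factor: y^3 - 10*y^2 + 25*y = (y - 5)*(y^2 - 5*y) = y*(y - 5)*(y - 5)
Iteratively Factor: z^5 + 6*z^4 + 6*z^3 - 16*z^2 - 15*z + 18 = (z - 1)*(z^4 + 7*z^3 + 13*z^2 - 3*z - 18) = (z - 1)*(z + 3)*(z^3 + 4*z^2 + z - 6) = (z - 1)*(z + 3)^2*(z^2 + z - 2) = (z - 1)*(z + 2)*(z + 3)^2*(z - 1)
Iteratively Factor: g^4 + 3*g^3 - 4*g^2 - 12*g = (g - 2)*(g^3 + 5*g^2 + 6*g) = (g - 2)*(g + 3)*(g^2 + 2*g) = (g - 2)*(g + 2)*(g + 3)*(g)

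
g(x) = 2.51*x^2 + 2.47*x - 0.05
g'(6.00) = 32.59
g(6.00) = 105.13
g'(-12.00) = -57.77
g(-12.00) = 331.75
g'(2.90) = 17.03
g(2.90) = 28.22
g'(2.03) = 12.66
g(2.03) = 15.31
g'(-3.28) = -14.00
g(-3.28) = 18.85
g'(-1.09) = -3.00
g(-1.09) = 0.24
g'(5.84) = 31.79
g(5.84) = 99.98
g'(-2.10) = -8.07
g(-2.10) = 5.83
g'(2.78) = 16.43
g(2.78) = 26.21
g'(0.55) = 5.23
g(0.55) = 2.07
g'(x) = 5.02*x + 2.47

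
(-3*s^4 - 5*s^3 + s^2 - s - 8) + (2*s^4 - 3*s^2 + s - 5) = -s^4 - 5*s^3 - 2*s^2 - 13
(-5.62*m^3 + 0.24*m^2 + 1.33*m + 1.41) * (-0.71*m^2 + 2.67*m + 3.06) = 3.9902*m^5 - 15.1758*m^4 - 17.5007*m^3 + 3.2844*m^2 + 7.8345*m + 4.3146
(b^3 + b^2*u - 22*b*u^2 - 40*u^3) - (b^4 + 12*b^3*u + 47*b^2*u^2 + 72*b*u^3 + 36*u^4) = -b^4 - 12*b^3*u + b^3 - 47*b^2*u^2 + b^2*u - 72*b*u^3 - 22*b*u^2 - 36*u^4 - 40*u^3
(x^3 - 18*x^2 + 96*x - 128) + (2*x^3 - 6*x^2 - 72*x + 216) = 3*x^3 - 24*x^2 + 24*x + 88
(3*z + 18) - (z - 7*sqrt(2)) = 2*z + 7*sqrt(2) + 18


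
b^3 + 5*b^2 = b^2*(b + 5)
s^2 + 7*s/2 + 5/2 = (s + 1)*(s + 5/2)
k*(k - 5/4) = k^2 - 5*k/4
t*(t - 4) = t^2 - 4*t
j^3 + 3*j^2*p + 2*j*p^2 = j*(j + p)*(j + 2*p)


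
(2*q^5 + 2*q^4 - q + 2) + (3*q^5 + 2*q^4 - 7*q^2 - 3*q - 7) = 5*q^5 + 4*q^4 - 7*q^2 - 4*q - 5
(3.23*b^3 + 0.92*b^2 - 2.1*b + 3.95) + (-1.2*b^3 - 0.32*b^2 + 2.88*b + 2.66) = 2.03*b^3 + 0.6*b^2 + 0.78*b + 6.61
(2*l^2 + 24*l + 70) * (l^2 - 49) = 2*l^4 + 24*l^3 - 28*l^2 - 1176*l - 3430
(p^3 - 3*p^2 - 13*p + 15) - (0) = p^3 - 3*p^2 - 13*p + 15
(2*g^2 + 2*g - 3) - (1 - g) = 2*g^2 + 3*g - 4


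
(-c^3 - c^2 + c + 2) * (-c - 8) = c^4 + 9*c^3 + 7*c^2 - 10*c - 16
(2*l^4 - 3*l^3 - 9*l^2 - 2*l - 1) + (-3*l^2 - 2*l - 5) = 2*l^4 - 3*l^3 - 12*l^2 - 4*l - 6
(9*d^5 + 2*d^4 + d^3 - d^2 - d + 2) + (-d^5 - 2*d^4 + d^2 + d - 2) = 8*d^5 + d^3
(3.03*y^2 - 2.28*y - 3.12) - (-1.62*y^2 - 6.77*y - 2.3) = 4.65*y^2 + 4.49*y - 0.82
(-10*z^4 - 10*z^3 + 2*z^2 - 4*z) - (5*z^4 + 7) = -15*z^4 - 10*z^3 + 2*z^2 - 4*z - 7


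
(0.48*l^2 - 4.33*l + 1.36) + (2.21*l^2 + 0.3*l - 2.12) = 2.69*l^2 - 4.03*l - 0.76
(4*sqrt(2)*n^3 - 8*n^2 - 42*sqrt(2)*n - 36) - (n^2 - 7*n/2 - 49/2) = 4*sqrt(2)*n^3 - 9*n^2 - 42*sqrt(2)*n + 7*n/2 - 23/2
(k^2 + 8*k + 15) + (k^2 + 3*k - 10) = 2*k^2 + 11*k + 5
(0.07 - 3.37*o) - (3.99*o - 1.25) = 1.32 - 7.36*o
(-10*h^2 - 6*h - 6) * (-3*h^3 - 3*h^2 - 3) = 30*h^5 + 48*h^4 + 36*h^3 + 48*h^2 + 18*h + 18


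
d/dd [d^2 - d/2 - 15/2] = 2*d - 1/2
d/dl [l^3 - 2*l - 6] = 3*l^2 - 2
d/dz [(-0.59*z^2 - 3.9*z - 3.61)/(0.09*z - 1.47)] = (-0.0531*z^2 + 1.7346*z + 6.0579)/(0.0081*z^2 - 0.2646*z + 2.1609)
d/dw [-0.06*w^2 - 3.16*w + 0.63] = -0.12*w - 3.16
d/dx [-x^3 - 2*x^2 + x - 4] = -3*x^2 - 4*x + 1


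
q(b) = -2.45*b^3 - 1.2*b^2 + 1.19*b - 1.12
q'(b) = -7.35*b^2 - 2.4*b + 1.19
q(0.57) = -1.29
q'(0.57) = -2.57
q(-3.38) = 75.75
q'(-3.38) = -74.67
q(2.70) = -54.88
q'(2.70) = -58.87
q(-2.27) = 18.65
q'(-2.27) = -31.24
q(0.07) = -1.04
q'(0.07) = 0.99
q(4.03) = -176.17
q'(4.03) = -127.85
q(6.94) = -869.58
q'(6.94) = -369.47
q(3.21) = -90.70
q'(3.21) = -82.25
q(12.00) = -4393.24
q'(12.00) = -1086.01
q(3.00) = -74.50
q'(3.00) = -72.16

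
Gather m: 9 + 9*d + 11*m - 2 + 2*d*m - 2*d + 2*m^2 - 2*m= 7*d + 2*m^2 + m*(2*d + 9) + 7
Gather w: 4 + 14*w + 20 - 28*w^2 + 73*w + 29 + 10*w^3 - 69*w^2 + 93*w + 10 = 10*w^3 - 97*w^2 + 180*w + 63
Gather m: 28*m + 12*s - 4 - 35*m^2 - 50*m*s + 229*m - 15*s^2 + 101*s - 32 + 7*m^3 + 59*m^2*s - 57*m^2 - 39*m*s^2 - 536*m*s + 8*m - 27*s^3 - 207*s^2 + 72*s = 7*m^3 + m^2*(59*s - 92) + m*(-39*s^2 - 586*s + 265) - 27*s^3 - 222*s^2 + 185*s - 36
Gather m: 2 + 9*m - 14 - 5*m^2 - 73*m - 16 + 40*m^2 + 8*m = 35*m^2 - 56*m - 28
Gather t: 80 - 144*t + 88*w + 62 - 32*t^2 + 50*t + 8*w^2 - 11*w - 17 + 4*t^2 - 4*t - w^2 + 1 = -28*t^2 - 98*t + 7*w^2 + 77*w + 126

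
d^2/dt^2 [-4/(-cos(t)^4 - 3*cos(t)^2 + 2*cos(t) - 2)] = 8*(4*(2*cos(t)^3 + 3*cos(t) - 1)^2*sin(t)^2 + (8*sin(t)^4 - 16*sin(t)^2 - cos(t) + 5)*(cos(t)^4 + 3*cos(t)^2 - 2*cos(t) + 2))/(cos(t)^4 + 3*cos(t)^2 - 2*cos(t) + 2)^3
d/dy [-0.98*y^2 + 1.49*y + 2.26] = 1.49 - 1.96*y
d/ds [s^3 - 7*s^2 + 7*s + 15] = 3*s^2 - 14*s + 7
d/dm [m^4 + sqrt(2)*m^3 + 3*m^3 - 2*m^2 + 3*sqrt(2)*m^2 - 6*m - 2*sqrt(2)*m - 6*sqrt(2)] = 4*m^3 + 3*sqrt(2)*m^2 + 9*m^2 - 4*m + 6*sqrt(2)*m - 6 - 2*sqrt(2)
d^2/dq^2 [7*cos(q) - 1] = -7*cos(q)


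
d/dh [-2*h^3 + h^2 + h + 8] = -6*h^2 + 2*h + 1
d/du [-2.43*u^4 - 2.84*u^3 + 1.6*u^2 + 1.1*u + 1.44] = -9.72*u^3 - 8.52*u^2 + 3.2*u + 1.1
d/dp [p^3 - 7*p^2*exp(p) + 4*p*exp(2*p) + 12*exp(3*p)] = -7*p^2*exp(p) + 3*p^2 + 8*p*exp(2*p) - 14*p*exp(p) + 36*exp(3*p) + 4*exp(2*p)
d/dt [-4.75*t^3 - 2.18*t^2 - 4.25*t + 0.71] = -14.25*t^2 - 4.36*t - 4.25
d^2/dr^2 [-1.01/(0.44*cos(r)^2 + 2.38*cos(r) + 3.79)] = (0.782144*(1 - cos(r)^2)^2 + 3.173016*cos(r)^3 - 0.624988000000001*cos(r)^2 - 15.456434*cos(r) - 8.85568)/(0.44*cos(r)^2 + 2.38*cos(r) + 3.79)^3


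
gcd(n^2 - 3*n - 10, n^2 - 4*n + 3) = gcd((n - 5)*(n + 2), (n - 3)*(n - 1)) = 1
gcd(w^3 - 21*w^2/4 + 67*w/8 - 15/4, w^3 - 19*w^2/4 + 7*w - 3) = w^2 - 11*w/4 + 3/2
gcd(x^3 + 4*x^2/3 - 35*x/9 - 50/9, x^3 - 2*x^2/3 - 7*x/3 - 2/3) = x - 2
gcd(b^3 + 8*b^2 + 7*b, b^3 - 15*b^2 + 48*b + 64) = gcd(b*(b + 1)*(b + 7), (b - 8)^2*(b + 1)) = b + 1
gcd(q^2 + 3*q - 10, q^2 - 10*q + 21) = 1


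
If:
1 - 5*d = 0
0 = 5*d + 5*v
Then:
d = 1/5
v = -1/5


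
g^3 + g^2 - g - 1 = (g - 1)*(g + 1)^2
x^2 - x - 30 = (x - 6)*(x + 5)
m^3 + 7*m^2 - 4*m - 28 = (m - 2)*(m + 2)*(m + 7)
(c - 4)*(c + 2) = c^2 - 2*c - 8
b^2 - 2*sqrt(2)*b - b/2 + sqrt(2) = (b - 1/2)*(b - 2*sqrt(2))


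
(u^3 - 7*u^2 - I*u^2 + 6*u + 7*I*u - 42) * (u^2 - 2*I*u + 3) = u^5 - 7*u^4 - 3*I*u^4 + 7*u^3 + 21*I*u^3 - 49*u^2 - 15*I*u^2 + 18*u + 105*I*u - 126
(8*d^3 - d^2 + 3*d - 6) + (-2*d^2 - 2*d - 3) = 8*d^3 - 3*d^2 + d - 9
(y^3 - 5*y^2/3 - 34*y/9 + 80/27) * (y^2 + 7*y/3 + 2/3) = y^5 + 2*y^4/3 - 7*y^3 - 188*y^2/27 + 356*y/81 + 160/81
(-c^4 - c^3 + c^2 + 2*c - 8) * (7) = -7*c^4 - 7*c^3 + 7*c^2 + 14*c - 56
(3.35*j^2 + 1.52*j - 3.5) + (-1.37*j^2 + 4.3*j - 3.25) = 1.98*j^2 + 5.82*j - 6.75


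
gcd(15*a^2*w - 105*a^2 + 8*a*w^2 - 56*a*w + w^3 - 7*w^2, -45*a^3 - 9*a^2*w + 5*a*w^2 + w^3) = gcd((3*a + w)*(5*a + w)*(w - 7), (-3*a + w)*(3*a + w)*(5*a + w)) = 15*a^2 + 8*a*w + w^2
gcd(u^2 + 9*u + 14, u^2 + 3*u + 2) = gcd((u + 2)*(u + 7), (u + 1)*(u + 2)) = u + 2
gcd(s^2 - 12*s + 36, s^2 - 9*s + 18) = s - 6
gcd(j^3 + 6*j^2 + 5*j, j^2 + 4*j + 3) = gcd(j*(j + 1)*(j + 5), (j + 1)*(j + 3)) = j + 1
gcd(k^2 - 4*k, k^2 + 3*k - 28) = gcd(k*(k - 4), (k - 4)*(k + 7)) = k - 4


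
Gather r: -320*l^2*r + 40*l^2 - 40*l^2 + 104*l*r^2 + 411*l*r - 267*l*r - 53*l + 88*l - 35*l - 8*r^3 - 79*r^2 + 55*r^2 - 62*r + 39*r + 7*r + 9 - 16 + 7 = -8*r^3 + r^2*(104*l - 24) + r*(-320*l^2 + 144*l - 16)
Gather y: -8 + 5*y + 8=5*y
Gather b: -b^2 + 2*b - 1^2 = -b^2 + 2*b - 1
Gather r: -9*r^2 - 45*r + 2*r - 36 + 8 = -9*r^2 - 43*r - 28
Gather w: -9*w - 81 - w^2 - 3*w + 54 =-w^2 - 12*w - 27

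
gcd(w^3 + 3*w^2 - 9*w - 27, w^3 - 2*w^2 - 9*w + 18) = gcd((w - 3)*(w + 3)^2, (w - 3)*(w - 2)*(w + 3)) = w^2 - 9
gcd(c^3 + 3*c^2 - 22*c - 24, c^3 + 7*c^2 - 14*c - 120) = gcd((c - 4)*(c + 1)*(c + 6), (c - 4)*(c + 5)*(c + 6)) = c^2 + 2*c - 24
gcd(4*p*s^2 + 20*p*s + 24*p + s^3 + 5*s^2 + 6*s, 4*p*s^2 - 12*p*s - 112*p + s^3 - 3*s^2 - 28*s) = 4*p + s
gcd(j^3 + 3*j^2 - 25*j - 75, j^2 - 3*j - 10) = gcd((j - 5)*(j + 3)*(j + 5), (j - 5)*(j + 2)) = j - 5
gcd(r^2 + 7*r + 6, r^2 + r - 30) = r + 6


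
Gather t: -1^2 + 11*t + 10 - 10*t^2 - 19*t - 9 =-10*t^2 - 8*t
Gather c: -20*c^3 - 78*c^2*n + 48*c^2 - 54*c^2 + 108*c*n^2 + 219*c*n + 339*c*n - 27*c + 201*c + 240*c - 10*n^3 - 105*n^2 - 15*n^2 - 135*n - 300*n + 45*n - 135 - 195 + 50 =-20*c^3 + c^2*(-78*n - 6) + c*(108*n^2 + 558*n + 414) - 10*n^3 - 120*n^2 - 390*n - 280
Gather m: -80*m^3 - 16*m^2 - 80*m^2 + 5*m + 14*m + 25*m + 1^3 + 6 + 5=-80*m^3 - 96*m^2 + 44*m + 12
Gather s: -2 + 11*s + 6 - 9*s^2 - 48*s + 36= -9*s^2 - 37*s + 40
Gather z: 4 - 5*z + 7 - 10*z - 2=9 - 15*z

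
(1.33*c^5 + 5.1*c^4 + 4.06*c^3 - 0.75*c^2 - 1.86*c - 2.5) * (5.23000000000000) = 6.9559*c^5 + 26.673*c^4 + 21.2338*c^3 - 3.9225*c^2 - 9.7278*c - 13.075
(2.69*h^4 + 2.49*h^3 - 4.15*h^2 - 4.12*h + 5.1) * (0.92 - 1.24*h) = -3.3356*h^5 - 0.6128*h^4 + 7.4368*h^3 + 1.2908*h^2 - 10.1144*h + 4.692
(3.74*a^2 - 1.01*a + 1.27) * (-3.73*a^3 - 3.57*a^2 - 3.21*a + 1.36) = -13.9502*a^5 - 9.5845*a^4 - 13.1368*a^3 + 3.7946*a^2 - 5.4503*a + 1.7272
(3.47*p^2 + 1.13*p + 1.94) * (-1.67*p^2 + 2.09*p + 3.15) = -5.7949*p^4 + 5.3652*p^3 + 10.0524*p^2 + 7.6141*p + 6.111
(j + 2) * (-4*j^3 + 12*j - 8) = -4*j^4 - 8*j^3 + 12*j^2 + 16*j - 16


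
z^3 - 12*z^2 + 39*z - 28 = (z - 7)*(z - 4)*(z - 1)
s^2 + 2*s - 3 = (s - 1)*(s + 3)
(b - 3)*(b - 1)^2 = b^3 - 5*b^2 + 7*b - 3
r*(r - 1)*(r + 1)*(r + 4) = r^4 + 4*r^3 - r^2 - 4*r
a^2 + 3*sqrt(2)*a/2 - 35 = (a - 7*sqrt(2)/2)*(a + 5*sqrt(2))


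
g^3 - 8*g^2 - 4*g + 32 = (g - 8)*(g - 2)*(g + 2)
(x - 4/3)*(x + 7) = x^2 + 17*x/3 - 28/3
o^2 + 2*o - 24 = (o - 4)*(o + 6)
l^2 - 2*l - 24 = (l - 6)*(l + 4)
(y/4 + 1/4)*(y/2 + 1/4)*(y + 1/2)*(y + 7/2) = y^4/8 + 11*y^3/16 + 33*y^2/32 + 37*y/64 + 7/64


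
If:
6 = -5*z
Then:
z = -6/5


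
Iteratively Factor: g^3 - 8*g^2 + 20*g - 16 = (g - 2)*(g^2 - 6*g + 8) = (g - 2)^2*(g - 4)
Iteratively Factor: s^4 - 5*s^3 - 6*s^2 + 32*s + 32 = (s - 4)*(s^3 - s^2 - 10*s - 8) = (s - 4)*(s + 2)*(s^2 - 3*s - 4) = (s - 4)*(s + 1)*(s + 2)*(s - 4)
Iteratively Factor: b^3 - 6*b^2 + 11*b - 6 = (b - 1)*(b^2 - 5*b + 6) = (b - 3)*(b - 1)*(b - 2)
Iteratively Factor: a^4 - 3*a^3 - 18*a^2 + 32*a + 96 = (a + 2)*(a^3 - 5*a^2 - 8*a + 48) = (a - 4)*(a + 2)*(a^2 - a - 12) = (a - 4)*(a + 2)*(a + 3)*(a - 4)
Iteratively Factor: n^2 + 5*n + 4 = (n + 4)*(n + 1)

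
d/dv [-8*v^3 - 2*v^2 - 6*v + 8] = -24*v^2 - 4*v - 6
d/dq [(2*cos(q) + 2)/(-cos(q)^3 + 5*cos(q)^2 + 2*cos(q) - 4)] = 4*(3 - cos(q))*sin(q)/(sin(q)^2 + 6*cos(q) - 5)^2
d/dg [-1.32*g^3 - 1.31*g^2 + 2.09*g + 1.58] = -3.96*g^2 - 2.62*g + 2.09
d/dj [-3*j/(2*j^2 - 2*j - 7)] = 3*(2*j^2 + 7)/(4*j^4 - 8*j^3 - 24*j^2 + 28*j + 49)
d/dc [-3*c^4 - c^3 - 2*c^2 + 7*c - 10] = -12*c^3 - 3*c^2 - 4*c + 7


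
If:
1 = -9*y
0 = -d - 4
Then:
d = -4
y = -1/9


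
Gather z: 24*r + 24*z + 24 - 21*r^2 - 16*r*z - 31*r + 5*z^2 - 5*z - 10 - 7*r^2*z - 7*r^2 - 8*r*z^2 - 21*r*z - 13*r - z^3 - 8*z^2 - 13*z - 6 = -28*r^2 - 20*r - z^3 + z^2*(-8*r - 3) + z*(-7*r^2 - 37*r + 6) + 8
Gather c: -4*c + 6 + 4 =10 - 4*c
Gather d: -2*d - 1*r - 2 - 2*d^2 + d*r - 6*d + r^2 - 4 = -2*d^2 + d*(r - 8) + r^2 - r - 6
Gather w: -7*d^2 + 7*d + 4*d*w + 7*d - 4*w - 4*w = -7*d^2 + 14*d + w*(4*d - 8)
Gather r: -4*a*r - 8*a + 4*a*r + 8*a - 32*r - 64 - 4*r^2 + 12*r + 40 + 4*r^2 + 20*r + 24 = 0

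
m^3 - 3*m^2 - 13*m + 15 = (m - 5)*(m - 1)*(m + 3)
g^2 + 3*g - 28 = (g - 4)*(g + 7)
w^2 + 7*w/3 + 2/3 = (w + 1/3)*(w + 2)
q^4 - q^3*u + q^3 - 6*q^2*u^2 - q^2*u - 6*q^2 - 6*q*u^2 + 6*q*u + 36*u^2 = (q - 2)*(q + 3)*(q - 3*u)*(q + 2*u)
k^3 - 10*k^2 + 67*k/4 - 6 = (k - 8)*(k - 3/2)*(k - 1/2)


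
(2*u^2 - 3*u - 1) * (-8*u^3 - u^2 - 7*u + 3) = -16*u^5 + 22*u^4 - 3*u^3 + 28*u^2 - 2*u - 3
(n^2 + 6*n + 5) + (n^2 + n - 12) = 2*n^2 + 7*n - 7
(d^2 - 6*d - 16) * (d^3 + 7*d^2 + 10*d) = d^5 + d^4 - 48*d^3 - 172*d^2 - 160*d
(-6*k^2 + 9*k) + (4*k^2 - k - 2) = -2*k^2 + 8*k - 2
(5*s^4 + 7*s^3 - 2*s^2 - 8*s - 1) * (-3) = -15*s^4 - 21*s^3 + 6*s^2 + 24*s + 3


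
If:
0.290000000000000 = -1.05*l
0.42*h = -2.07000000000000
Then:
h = -4.93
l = -0.28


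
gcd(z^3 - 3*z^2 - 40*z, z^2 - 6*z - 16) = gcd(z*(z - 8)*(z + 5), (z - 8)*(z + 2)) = z - 8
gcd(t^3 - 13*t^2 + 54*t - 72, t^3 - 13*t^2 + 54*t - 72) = t^3 - 13*t^2 + 54*t - 72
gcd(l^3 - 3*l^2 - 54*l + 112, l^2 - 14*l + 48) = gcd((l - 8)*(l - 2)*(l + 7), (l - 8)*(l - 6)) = l - 8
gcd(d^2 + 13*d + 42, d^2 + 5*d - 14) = d + 7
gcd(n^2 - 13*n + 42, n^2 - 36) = n - 6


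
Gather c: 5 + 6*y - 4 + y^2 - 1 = y^2 + 6*y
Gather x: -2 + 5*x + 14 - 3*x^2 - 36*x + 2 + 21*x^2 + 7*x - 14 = 18*x^2 - 24*x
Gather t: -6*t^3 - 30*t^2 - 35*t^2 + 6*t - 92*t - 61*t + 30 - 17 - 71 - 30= -6*t^3 - 65*t^2 - 147*t - 88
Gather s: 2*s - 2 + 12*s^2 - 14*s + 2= 12*s^2 - 12*s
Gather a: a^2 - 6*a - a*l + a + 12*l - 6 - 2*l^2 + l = a^2 + a*(-l - 5) - 2*l^2 + 13*l - 6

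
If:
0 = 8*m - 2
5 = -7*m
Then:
No Solution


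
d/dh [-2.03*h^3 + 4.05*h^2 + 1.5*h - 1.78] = -6.09*h^2 + 8.1*h + 1.5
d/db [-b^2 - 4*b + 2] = -2*b - 4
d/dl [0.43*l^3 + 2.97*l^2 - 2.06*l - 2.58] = 1.29*l^2 + 5.94*l - 2.06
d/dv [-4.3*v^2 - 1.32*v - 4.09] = -8.6*v - 1.32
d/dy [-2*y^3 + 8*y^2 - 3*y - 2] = -6*y^2 + 16*y - 3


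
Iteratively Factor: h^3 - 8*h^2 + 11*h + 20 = (h - 5)*(h^2 - 3*h - 4) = (h - 5)*(h - 4)*(h + 1)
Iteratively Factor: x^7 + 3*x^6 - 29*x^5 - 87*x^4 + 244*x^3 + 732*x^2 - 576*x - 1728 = (x + 3)*(x^6 - 29*x^4 + 244*x^2 - 576) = (x + 3)*(x + 4)*(x^5 - 4*x^4 - 13*x^3 + 52*x^2 + 36*x - 144) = (x - 3)*(x + 3)*(x + 4)*(x^4 - x^3 - 16*x^2 + 4*x + 48) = (x - 3)*(x + 2)*(x + 3)*(x + 4)*(x^3 - 3*x^2 - 10*x + 24) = (x - 3)*(x - 2)*(x + 2)*(x + 3)*(x + 4)*(x^2 - x - 12) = (x - 4)*(x - 3)*(x - 2)*(x + 2)*(x + 3)*(x + 4)*(x + 3)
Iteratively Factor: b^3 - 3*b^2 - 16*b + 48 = (b + 4)*(b^2 - 7*b + 12) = (b - 4)*(b + 4)*(b - 3)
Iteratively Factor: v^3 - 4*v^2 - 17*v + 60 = (v + 4)*(v^2 - 8*v + 15) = (v - 5)*(v + 4)*(v - 3)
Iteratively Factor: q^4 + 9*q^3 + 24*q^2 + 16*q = (q + 4)*(q^3 + 5*q^2 + 4*q) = q*(q + 4)*(q^2 + 5*q + 4) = q*(q + 4)^2*(q + 1)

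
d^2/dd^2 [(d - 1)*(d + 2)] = 2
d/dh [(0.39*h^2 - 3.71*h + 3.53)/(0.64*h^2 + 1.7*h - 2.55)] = (3.0374*h^2 - 6.5074*h + 3.4595)/(0.4096*h^4 + 2.176*h^3 - 0.374*h^2 - 8.67*h + 6.5025)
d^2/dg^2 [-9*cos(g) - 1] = 9*cos(g)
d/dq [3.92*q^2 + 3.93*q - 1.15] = 7.84*q + 3.93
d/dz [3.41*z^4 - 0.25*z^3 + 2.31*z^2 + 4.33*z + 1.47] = 13.64*z^3 - 0.75*z^2 + 4.62*z + 4.33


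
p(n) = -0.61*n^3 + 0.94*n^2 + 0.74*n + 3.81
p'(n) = -1.83*n^2 + 1.88*n + 0.74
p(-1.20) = 5.33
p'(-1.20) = -4.15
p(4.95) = -43.48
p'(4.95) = -34.79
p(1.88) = 4.47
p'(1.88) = -2.19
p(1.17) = 4.99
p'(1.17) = 0.43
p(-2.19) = 13.10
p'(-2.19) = -12.15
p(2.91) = -1.11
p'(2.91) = -9.29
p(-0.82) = 4.17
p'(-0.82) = -2.03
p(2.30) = 3.06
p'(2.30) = -4.62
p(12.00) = -906.03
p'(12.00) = -240.22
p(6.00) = -89.67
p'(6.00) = -53.86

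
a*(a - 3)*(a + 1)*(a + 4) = a^4 + 2*a^3 - 11*a^2 - 12*a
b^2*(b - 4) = b^3 - 4*b^2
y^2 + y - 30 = (y - 5)*(y + 6)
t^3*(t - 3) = t^4 - 3*t^3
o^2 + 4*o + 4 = (o + 2)^2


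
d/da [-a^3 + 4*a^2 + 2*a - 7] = -3*a^2 + 8*a + 2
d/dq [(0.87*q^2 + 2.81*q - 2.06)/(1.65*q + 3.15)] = (1.4355*q^2 + 5.481*q + 12.2505)/(2.7225*q^2 + 10.395*q + 9.9225)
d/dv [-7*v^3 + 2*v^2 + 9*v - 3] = -21*v^2 + 4*v + 9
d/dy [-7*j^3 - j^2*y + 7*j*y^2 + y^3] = -j^2 + 14*j*y + 3*y^2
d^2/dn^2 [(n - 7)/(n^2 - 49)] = 2/(n^3 + 21*n^2 + 147*n + 343)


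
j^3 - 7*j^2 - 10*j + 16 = (j - 8)*(j - 1)*(j + 2)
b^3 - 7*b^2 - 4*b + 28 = (b - 7)*(b - 2)*(b + 2)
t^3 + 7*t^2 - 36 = (t - 2)*(t + 3)*(t + 6)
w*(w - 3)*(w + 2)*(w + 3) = w^4 + 2*w^3 - 9*w^2 - 18*w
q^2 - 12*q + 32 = (q - 8)*(q - 4)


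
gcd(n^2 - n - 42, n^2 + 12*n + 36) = n + 6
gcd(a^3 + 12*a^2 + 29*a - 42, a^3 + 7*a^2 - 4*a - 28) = a + 7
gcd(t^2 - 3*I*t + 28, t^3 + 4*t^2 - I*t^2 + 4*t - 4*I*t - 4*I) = 1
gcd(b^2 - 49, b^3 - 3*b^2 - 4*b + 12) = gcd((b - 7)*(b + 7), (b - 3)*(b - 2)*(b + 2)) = 1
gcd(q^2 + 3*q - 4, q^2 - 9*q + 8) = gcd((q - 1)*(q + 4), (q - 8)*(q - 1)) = q - 1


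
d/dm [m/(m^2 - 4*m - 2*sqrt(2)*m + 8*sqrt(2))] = (m^2 + 2*m*(-m + sqrt(2) + 2) - 4*m - 2*sqrt(2)*m + 8*sqrt(2))/(m^2 - 4*m - 2*sqrt(2)*m + 8*sqrt(2))^2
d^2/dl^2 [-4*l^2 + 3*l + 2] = -8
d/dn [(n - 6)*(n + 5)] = 2*n - 1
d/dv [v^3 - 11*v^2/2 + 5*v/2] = 3*v^2 - 11*v + 5/2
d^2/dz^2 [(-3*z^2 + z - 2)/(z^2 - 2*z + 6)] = 2*(-5*z^3 + 48*z^2 - 6*z - 92)/(z^6 - 6*z^5 + 30*z^4 - 80*z^3 + 180*z^2 - 216*z + 216)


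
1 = 1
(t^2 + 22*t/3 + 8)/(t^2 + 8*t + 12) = (t + 4/3)/(t + 2)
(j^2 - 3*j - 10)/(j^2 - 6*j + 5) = (j + 2)/(j - 1)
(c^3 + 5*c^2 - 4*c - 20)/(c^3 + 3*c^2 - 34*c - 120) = (c^2 - 4)/(c^2 - 2*c - 24)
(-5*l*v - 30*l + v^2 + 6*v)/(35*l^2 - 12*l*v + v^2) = (v + 6)/(-7*l + v)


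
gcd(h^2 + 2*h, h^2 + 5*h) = h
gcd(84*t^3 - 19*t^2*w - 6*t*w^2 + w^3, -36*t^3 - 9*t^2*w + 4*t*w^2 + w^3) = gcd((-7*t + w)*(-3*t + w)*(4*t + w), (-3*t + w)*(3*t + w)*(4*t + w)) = 12*t^2 - t*w - w^2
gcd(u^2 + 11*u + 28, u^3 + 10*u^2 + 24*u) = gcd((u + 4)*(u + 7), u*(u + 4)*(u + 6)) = u + 4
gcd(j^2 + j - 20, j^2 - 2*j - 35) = j + 5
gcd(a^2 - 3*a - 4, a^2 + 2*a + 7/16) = 1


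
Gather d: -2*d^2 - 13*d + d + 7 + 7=-2*d^2 - 12*d + 14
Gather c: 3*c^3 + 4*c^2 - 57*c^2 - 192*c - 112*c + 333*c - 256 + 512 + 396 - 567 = 3*c^3 - 53*c^2 + 29*c + 85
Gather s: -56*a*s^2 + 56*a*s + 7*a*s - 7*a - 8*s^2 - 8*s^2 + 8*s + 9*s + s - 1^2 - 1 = -7*a + s^2*(-56*a - 16) + s*(63*a + 18) - 2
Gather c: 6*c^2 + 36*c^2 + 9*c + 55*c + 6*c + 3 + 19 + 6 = 42*c^2 + 70*c + 28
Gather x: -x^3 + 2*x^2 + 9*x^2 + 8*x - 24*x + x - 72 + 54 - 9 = -x^3 + 11*x^2 - 15*x - 27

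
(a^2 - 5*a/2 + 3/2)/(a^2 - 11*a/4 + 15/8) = 4*(a - 1)/(4*a - 5)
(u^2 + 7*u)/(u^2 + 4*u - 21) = u/(u - 3)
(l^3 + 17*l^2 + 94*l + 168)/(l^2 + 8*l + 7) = (l^2 + 10*l + 24)/(l + 1)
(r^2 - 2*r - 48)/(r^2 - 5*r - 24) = (r + 6)/(r + 3)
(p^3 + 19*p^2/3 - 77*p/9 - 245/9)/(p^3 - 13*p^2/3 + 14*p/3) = (3*p^2 + 26*p + 35)/(3*p*(p - 2))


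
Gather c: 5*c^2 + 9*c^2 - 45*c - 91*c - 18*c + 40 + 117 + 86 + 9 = 14*c^2 - 154*c + 252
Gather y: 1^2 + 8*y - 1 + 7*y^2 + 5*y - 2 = 7*y^2 + 13*y - 2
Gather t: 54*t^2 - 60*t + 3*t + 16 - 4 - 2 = 54*t^2 - 57*t + 10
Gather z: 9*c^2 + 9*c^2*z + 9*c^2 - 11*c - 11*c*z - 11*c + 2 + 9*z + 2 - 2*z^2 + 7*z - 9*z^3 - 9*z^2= 18*c^2 - 22*c - 9*z^3 - 11*z^2 + z*(9*c^2 - 11*c + 16) + 4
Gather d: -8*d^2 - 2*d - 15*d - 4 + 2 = -8*d^2 - 17*d - 2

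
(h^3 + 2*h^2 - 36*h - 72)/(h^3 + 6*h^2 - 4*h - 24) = (h - 6)/(h - 2)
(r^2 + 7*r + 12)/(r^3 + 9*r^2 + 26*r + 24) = 1/(r + 2)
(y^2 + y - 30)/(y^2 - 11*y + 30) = (y + 6)/(y - 6)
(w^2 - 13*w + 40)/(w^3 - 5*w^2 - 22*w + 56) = (w^2 - 13*w + 40)/(w^3 - 5*w^2 - 22*w + 56)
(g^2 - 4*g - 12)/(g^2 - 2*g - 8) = (g - 6)/(g - 4)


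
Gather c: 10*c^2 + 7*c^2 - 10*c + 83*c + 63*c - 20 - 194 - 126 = 17*c^2 + 136*c - 340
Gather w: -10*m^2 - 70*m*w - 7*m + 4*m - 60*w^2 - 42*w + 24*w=-10*m^2 - 3*m - 60*w^2 + w*(-70*m - 18)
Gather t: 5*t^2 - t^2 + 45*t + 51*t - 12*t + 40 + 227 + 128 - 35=4*t^2 + 84*t + 360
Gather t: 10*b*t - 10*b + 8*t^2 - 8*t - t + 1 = -10*b + 8*t^2 + t*(10*b - 9) + 1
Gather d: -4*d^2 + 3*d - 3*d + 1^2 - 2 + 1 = -4*d^2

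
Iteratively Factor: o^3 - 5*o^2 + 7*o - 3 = (o - 3)*(o^2 - 2*o + 1) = (o - 3)*(o - 1)*(o - 1)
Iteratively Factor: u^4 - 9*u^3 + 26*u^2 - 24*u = (u)*(u^3 - 9*u^2 + 26*u - 24) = u*(u - 4)*(u^2 - 5*u + 6) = u*(u - 4)*(u - 2)*(u - 3)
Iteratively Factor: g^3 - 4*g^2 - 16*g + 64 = (g - 4)*(g^2 - 16) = (g - 4)^2*(g + 4)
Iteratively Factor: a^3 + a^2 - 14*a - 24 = (a + 3)*(a^2 - 2*a - 8) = (a - 4)*(a + 3)*(a + 2)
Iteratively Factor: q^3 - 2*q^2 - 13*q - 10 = (q + 1)*(q^2 - 3*q - 10) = (q + 1)*(q + 2)*(q - 5)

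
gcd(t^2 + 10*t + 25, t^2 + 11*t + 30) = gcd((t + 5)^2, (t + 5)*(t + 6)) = t + 5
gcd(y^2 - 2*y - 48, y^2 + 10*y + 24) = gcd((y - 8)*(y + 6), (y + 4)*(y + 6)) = y + 6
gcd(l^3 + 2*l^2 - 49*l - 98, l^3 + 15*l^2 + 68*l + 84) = l^2 + 9*l + 14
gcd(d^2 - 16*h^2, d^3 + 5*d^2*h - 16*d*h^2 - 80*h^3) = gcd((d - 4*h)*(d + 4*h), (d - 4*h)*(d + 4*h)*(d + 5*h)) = d^2 - 16*h^2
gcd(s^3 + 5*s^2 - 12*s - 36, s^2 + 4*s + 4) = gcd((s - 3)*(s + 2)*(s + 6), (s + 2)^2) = s + 2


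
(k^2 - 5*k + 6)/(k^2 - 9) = (k - 2)/(k + 3)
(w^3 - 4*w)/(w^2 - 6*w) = (w^2 - 4)/(w - 6)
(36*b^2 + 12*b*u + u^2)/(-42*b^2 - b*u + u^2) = (6*b + u)/(-7*b + u)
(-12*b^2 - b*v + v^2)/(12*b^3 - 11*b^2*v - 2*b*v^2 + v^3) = 1/(-b + v)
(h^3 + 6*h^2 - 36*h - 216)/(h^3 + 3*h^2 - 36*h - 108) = (h + 6)/(h + 3)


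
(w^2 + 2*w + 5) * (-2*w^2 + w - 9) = -2*w^4 - 3*w^3 - 17*w^2 - 13*w - 45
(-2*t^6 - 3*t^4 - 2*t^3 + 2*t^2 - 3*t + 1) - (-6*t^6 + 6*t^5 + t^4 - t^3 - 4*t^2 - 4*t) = 4*t^6 - 6*t^5 - 4*t^4 - t^3 + 6*t^2 + t + 1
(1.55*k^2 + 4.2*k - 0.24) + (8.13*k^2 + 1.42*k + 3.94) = 9.68*k^2 + 5.62*k + 3.7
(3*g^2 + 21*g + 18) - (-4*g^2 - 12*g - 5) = 7*g^2 + 33*g + 23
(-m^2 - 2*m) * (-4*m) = 4*m^3 + 8*m^2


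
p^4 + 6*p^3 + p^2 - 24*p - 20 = (p - 2)*(p + 1)*(p + 2)*(p + 5)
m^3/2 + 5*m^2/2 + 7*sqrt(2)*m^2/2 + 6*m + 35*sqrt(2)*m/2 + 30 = (m/2 + sqrt(2)/2)*(m + 5)*(m + 6*sqrt(2))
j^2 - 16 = (j - 4)*(j + 4)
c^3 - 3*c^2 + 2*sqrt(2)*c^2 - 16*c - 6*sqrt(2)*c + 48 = (c - 3)*(c - 2*sqrt(2))*(c + 4*sqrt(2))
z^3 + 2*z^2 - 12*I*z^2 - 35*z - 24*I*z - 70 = (z + 2)*(z - 7*I)*(z - 5*I)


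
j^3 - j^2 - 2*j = j*(j - 2)*(j + 1)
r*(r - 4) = r^2 - 4*r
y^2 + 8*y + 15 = (y + 3)*(y + 5)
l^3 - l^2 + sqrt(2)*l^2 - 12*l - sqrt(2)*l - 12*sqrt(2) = (l - 4)*(l + 3)*(l + sqrt(2))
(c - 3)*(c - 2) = c^2 - 5*c + 6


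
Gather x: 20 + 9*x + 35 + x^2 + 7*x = x^2 + 16*x + 55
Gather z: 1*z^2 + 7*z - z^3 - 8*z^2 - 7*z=-z^3 - 7*z^2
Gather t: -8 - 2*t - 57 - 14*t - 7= -16*t - 72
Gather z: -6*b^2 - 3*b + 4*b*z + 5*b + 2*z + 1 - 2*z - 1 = -6*b^2 + 4*b*z + 2*b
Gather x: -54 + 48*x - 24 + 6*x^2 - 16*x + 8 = 6*x^2 + 32*x - 70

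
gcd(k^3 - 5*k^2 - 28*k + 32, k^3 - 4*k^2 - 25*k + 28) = k^2 + 3*k - 4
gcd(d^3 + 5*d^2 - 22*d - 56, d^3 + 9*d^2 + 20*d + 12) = d + 2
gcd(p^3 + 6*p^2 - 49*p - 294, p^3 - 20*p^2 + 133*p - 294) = p - 7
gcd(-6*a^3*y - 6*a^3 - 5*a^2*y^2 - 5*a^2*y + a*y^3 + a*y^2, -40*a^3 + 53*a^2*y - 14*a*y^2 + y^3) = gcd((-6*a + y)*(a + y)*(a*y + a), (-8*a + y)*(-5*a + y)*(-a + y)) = 1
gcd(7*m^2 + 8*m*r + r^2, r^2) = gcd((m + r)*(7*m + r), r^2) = 1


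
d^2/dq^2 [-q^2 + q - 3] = -2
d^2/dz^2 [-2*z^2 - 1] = -4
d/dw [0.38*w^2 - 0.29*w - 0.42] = 0.76*w - 0.29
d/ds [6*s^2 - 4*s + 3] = 12*s - 4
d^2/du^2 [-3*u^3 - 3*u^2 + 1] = -18*u - 6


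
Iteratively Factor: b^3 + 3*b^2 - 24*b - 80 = (b + 4)*(b^2 - b - 20) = (b - 5)*(b + 4)*(b + 4)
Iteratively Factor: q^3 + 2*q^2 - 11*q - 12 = (q + 1)*(q^2 + q - 12) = (q + 1)*(q + 4)*(q - 3)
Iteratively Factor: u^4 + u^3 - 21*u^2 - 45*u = (u + 3)*(u^3 - 2*u^2 - 15*u) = (u + 3)^2*(u^2 - 5*u) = u*(u + 3)^2*(u - 5)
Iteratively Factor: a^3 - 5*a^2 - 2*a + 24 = (a - 4)*(a^2 - a - 6) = (a - 4)*(a + 2)*(a - 3)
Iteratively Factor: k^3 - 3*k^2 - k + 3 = (k + 1)*(k^2 - 4*k + 3) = (k - 1)*(k + 1)*(k - 3)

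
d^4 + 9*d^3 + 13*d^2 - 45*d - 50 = (d - 2)*(d + 1)*(d + 5)^2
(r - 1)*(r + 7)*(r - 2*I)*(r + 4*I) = r^4 + 6*r^3 + 2*I*r^3 + r^2 + 12*I*r^2 + 48*r - 14*I*r - 56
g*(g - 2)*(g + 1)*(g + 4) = g^4 + 3*g^3 - 6*g^2 - 8*g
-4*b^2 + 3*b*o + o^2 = (-b + o)*(4*b + o)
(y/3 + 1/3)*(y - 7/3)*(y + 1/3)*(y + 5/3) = y^4/3 + 2*y^3/9 - 40*y^2/27 - 146*y/81 - 35/81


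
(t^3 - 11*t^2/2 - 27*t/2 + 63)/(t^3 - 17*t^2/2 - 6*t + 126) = (t - 3)/(t - 6)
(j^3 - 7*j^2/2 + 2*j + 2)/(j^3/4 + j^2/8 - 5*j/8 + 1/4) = 4*(2*j^3 - 7*j^2 + 4*j + 4)/(2*j^3 + j^2 - 5*j + 2)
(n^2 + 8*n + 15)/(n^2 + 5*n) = (n + 3)/n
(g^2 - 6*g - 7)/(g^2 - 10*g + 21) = (g + 1)/(g - 3)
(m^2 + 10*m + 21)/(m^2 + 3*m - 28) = (m + 3)/(m - 4)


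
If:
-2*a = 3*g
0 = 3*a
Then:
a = 0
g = 0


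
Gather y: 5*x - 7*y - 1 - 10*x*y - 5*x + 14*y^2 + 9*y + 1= 14*y^2 + y*(2 - 10*x)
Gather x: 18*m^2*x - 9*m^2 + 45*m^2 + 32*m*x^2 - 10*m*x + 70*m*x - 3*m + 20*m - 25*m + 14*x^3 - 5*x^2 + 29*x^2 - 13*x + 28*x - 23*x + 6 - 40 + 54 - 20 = 36*m^2 - 8*m + 14*x^3 + x^2*(32*m + 24) + x*(18*m^2 + 60*m - 8)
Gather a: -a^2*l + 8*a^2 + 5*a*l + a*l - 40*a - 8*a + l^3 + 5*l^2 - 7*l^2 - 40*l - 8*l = a^2*(8 - l) + a*(6*l - 48) + l^3 - 2*l^2 - 48*l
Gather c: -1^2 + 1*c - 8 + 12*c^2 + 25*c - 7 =12*c^2 + 26*c - 16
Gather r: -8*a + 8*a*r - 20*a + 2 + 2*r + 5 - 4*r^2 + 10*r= -28*a - 4*r^2 + r*(8*a + 12) + 7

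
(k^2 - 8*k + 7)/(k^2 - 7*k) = (k - 1)/k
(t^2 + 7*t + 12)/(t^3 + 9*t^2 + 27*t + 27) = (t + 4)/(t^2 + 6*t + 9)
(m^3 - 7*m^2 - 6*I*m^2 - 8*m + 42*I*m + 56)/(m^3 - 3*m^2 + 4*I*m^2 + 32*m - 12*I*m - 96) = (m^2 - m*(7 + 2*I) + 14*I)/(m^2 + m*(-3 + 8*I) - 24*I)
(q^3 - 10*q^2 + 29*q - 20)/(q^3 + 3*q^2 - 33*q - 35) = (q^2 - 5*q + 4)/(q^2 + 8*q + 7)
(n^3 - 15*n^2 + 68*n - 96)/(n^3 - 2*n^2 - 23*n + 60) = (n - 8)/(n + 5)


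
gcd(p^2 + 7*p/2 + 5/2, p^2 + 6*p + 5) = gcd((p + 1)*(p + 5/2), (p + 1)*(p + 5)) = p + 1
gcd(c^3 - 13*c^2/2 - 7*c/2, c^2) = c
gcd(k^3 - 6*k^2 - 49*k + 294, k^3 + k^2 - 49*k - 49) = k^2 - 49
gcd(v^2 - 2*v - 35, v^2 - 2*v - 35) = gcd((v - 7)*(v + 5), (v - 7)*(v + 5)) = v^2 - 2*v - 35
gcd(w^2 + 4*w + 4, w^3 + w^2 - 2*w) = w + 2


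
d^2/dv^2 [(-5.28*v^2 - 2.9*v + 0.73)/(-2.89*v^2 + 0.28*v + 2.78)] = (56.987332*v^3 + 217.941258*v^2 + 143.339376*v + 65.252788)/(24.137569*v^6 - 7.015764*v^5 - 68.976786*v^4 + 13.475504*v^3 + 66.351372*v^2 - 6.491856*v - 21.484952)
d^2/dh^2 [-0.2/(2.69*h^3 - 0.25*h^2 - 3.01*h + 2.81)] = ((3.228*h - 0.1)*(2.69*h^3 - 0.25*h^2 - 3.01*h + 2.81) - 0.2*(-16.14*h^2 + 1.0*h + 6.02)*(-8.07*h^2 + 0.5*h + 3.01))/(2.69*h^3 - 0.25*h^2 - 3.01*h + 2.81)^3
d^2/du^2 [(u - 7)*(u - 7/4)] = 2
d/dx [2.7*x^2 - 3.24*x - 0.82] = 5.4*x - 3.24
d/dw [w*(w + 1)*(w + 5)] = 3*w^2 + 12*w + 5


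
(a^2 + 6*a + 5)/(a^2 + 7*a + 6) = (a + 5)/(a + 6)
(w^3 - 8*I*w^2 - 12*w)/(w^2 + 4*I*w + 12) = w*(w - 6*I)/(w + 6*I)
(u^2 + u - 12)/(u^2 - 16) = (u - 3)/(u - 4)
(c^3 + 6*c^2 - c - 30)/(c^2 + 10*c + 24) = (c^3 + 6*c^2 - c - 30)/(c^2 + 10*c + 24)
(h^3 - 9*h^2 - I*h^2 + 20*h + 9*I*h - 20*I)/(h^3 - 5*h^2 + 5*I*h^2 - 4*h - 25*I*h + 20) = (h^2 - h*(4 + I) + 4*I)/(h^2 + 5*I*h - 4)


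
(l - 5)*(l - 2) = l^2 - 7*l + 10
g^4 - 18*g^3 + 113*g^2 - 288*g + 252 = (g - 7)*(g - 6)*(g - 3)*(g - 2)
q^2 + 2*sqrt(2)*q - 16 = (q - 2*sqrt(2))*(q + 4*sqrt(2))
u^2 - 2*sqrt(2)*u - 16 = (u - 4*sqrt(2))*(u + 2*sqrt(2))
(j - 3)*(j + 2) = j^2 - j - 6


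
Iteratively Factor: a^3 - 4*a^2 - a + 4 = (a - 4)*(a^2 - 1) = (a - 4)*(a + 1)*(a - 1)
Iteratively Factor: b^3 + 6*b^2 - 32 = (b + 4)*(b^2 + 2*b - 8) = (b - 2)*(b + 4)*(b + 4)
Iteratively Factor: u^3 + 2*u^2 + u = (u)*(u^2 + 2*u + 1) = u*(u + 1)*(u + 1)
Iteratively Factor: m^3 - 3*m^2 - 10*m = (m - 5)*(m^2 + 2*m) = m*(m - 5)*(m + 2)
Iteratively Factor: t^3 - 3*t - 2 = (t + 1)*(t^2 - t - 2) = (t + 1)^2*(t - 2)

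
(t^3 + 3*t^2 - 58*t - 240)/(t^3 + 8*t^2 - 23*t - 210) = (t^2 - 3*t - 40)/(t^2 + 2*t - 35)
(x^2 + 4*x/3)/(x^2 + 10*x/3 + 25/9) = 3*x*(3*x + 4)/(9*x^2 + 30*x + 25)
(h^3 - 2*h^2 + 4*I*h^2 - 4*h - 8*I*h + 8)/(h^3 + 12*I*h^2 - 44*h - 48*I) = (h^2 + 2*h*(-1 + I) - 4*I)/(h^2 + 10*I*h - 24)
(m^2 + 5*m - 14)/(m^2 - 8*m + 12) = (m + 7)/(m - 6)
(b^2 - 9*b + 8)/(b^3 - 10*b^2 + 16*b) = (b - 1)/(b*(b - 2))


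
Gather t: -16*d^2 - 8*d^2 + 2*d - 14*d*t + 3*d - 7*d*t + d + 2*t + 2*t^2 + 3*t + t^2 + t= -24*d^2 + 6*d + 3*t^2 + t*(6 - 21*d)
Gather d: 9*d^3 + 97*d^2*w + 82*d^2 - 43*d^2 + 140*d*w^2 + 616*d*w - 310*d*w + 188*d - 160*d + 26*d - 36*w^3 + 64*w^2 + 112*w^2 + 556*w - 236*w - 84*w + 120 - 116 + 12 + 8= 9*d^3 + d^2*(97*w + 39) + d*(140*w^2 + 306*w + 54) - 36*w^3 + 176*w^2 + 236*w + 24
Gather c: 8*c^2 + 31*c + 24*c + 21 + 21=8*c^2 + 55*c + 42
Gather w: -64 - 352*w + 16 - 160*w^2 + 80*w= -160*w^2 - 272*w - 48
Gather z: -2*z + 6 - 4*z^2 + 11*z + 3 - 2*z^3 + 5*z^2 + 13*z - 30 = -2*z^3 + z^2 + 22*z - 21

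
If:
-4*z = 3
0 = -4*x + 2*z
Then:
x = -3/8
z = -3/4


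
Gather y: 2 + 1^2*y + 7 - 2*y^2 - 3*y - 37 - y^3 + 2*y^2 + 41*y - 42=-y^3 + 39*y - 70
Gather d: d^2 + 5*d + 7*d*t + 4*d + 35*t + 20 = d^2 + d*(7*t + 9) + 35*t + 20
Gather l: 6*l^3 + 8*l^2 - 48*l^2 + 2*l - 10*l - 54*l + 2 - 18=6*l^3 - 40*l^2 - 62*l - 16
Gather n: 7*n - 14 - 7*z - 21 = 7*n - 7*z - 35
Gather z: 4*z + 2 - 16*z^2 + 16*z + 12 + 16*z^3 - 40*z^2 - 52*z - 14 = 16*z^3 - 56*z^2 - 32*z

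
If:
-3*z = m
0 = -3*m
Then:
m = 0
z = 0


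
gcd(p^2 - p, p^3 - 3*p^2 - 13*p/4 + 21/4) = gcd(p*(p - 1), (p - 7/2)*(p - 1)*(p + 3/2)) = p - 1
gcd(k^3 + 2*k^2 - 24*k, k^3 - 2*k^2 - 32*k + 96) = k^2 + 2*k - 24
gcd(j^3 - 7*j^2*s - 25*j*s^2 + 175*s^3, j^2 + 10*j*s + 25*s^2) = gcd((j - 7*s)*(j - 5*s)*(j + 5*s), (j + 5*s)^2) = j + 5*s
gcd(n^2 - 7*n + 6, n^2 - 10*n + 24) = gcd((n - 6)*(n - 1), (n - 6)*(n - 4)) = n - 6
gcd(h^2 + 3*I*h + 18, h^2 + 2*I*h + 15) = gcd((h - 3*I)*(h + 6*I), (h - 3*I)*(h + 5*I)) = h - 3*I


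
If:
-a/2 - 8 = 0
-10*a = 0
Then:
No Solution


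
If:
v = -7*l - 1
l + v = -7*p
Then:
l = -v/7 - 1/7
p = 1/49 - 6*v/49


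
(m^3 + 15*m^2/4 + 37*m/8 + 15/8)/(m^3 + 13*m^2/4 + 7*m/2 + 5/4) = (m + 3/2)/(m + 1)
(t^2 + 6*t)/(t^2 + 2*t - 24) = t/(t - 4)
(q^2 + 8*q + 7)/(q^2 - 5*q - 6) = (q + 7)/(q - 6)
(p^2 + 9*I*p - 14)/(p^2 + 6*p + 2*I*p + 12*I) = (p + 7*I)/(p + 6)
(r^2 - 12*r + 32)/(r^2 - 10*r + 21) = (r^2 - 12*r + 32)/(r^2 - 10*r + 21)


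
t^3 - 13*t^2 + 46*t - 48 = (t - 8)*(t - 3)*(t - 2)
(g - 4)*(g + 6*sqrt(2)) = g^2 - 4*g + 6*sqrt(2)*g - 24*sqrt(2)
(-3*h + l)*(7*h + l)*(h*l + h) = -21*h^3*l - 21*h^3 + 4*h^2*l^2 + 4*h^2*l + h*l^3 + h*l^2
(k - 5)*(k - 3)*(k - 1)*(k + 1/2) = k^4 - 17*k^3/2 + 37*k^2/2 - 7*k/2 - 15/2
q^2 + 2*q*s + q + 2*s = (q + 1)*(q + 2*s)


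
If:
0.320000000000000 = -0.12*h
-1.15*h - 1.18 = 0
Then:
No Solution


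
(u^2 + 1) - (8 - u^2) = 2*u^2 - 7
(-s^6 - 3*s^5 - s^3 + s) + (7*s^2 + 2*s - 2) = -s^6 - 3*s^5 - s^3 + 7*s^2 + 3*s - 2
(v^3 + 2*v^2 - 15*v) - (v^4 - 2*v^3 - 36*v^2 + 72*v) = -v^4 + 3*v^3 + 38*v^2 - 87*v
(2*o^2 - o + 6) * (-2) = -4*o^2 + 2*o - 12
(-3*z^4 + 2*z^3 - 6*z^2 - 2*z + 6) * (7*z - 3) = -21*z^5 + 23*z^4 - 48*z^3 + 4*z^2 + 48*z - 18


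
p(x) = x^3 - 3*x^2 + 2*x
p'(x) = 3*x^2 - 6*x + 2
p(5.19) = 69.37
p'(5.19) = 51.67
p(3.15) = 7.79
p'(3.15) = 12.87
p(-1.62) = -15.36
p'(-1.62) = 19.59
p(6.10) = 127.55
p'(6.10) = 77.03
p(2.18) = 0.46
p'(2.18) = 3.18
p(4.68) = 46.16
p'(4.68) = 39.63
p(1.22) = -0.21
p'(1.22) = -0.85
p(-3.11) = -65.32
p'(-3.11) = 49.68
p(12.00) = 1320.00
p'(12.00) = 362.00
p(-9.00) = -990.00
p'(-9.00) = 299.00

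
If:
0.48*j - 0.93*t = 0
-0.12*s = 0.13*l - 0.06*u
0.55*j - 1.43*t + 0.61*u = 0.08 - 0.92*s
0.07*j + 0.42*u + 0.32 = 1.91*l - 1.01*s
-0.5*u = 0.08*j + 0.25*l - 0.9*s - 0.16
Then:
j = -0.33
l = 0.15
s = -0.08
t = -0.17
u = 0.15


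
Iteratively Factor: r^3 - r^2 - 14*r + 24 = (r + 4)*(r^2 - 5*r + 6) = (r - 2)*(r + 4)*(r - 3)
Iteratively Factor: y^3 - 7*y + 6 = (y - 2)*(y^2 + 2*y - 3) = (y - 2)*(y + 3)*(y - 1)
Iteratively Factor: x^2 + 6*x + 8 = (x + 2)*(x + 4)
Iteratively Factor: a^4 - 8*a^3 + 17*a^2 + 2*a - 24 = (a - 4)*(a^3 - 4*a^2 + a + 6) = (a - 4)*(a - 3)*(a^2 - a - 2) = (a - 4)*(a - 3)*(a - 2)*(a + 1)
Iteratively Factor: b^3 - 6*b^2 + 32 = (b - 4)*(b^2 - 2*b - 8) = (b - 4)^2*(b + 2)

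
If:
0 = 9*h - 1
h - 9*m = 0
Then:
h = 1/9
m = 1/81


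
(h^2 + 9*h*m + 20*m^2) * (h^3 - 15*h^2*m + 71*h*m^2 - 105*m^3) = h^5 - 6*h^4*m - 44*h^3*m^2 + 234*h^2*m^3 + 475*h*m^4 - 2100*m^5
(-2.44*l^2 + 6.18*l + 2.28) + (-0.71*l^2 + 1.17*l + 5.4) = -3.15*l^2 + 7.35*l + 7.68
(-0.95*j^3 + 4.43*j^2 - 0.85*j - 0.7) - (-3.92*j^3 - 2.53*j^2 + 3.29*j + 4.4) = 2.97*j^3 + 6.96*j^2 - 4.14*j - 5.1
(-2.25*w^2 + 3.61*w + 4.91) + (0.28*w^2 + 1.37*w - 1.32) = -1.97*w^2 + 4.98*w + 3.59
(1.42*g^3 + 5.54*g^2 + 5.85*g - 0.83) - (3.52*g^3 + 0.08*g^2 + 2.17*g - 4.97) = -2.1*g^3 + 5.46*g^2 + 3.68*g + 4.14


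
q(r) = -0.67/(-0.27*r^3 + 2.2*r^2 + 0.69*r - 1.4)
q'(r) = -0.67*(0.81*r^2 - 4.4*r - 0.69)/(-0.27*r^3 + 2.2*r^2 + 0.69*r - 1.4)^2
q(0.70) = -9.80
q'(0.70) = 483.19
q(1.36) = -0.23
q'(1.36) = 0.40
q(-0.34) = 0.49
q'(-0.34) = -0.32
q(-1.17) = -0.54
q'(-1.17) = -2.44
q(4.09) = -0.03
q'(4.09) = 0.01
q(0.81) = -1.46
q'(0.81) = 11.85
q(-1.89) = -0.10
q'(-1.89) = -0.14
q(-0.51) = 0.59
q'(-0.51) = -0.90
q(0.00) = 0.48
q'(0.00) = 0.24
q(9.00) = 0.05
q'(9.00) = -0.09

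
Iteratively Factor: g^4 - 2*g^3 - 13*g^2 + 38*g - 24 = (g - 1)*(g^3 - g^2 - 14*g + 24) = (g - 1)*(g + 4)*(g^2 - 5*g + 6) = (g - 2)*(g - 1)*(g + 4)*(g - 3)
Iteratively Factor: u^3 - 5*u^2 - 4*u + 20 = (u - 2)*(u^2 - 3*u - 10) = (u - 2)*(u + 2)*(u - 5)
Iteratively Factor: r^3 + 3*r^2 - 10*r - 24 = (r + 2)*(r^2 + r - 12) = (r - 3)*(r + 2)*(r + 4)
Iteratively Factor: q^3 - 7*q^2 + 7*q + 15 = (q + 1)*(q^2 - 8*q + 15) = (q - 3)*(q + 1)*(q - 5)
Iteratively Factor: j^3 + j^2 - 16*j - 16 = (j + 1)*(j^2 - 16) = (j + 1)*(j + 4)*(j - 4)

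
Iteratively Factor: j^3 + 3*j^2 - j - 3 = (j - 1)*(j^2 + 4*j + 3) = (j - 1)*(j + 3)*(j + 1)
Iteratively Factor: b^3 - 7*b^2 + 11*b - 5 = (b - 1)*(b^2 - 6*b + 5) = (b - 1)^2*(b - 5)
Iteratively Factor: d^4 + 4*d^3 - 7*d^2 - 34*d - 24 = (d + 2)*(d^3 + 2*d^2 - 11*d - 12) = (d + 1)*(d + 2)*(d^2 + d - 12) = (d - 3)*(d + 1)*(d + 2)*(d + 4)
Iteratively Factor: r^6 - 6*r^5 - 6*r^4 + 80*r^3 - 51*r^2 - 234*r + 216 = (r - 4)*(r^5 - 2*r^4 - 14*r^3 + 24*r^2 + 45*r - 54) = (r - 4)*(r - 3)*(r^4 + r^3 - 11*r^2 - 9*r + 18) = (r - 4)*(r - 3)*(r + 3)*(r^3 - 2*r^2 - 5*r + 6) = (r - 4)*(r - 3)^2*(r + 3)*(r^2 + r - 2) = (r - 4)*(r - 3)^2*(r - 1)*(r + 3)*(r + 2)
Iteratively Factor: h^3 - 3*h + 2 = (h + 2)*(h^2 - 2*h + 1) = (h - 1)*(h + 2)*(h - 1)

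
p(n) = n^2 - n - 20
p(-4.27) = 2.50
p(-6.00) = 22.00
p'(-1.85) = -4.70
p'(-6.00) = -13.00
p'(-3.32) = -7.64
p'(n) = 2*n - 1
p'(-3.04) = -7.08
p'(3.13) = 5.26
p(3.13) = -13.33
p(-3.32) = -5.66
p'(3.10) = 5.20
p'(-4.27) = -9.54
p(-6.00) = 22.00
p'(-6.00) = -13.00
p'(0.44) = -0.12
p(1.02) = -19.98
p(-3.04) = -7.72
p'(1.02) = 1.04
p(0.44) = -20.25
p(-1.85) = -14.73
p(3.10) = -13.49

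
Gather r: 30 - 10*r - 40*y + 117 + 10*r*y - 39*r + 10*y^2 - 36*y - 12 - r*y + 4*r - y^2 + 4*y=r*(9*y - 45) + 9*y^2 - 72*y + 135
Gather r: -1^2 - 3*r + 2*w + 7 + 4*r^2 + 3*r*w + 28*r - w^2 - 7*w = 4*r^2 + r*(3*w + 25) - w^2 - 5*w + 6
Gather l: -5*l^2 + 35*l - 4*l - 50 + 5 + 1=-5*l^2 + 31*l - 44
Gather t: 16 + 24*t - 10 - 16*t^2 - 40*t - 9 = -16*t^2 - 16*t - 3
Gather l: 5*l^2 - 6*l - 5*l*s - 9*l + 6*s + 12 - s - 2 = 5*l^2 + l*(-5*s - 15) + 5*s + 10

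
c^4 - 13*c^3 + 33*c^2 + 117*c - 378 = (c - 7)*(c - 6)*(c - 3)*(c + 3)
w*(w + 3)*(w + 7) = w^3 + 10*w^2 + 21*w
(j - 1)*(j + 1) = j^2 - 1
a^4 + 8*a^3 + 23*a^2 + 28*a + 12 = (a + 1)*(a + 2)^2*(a + 3)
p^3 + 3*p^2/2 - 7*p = p*(p - 2)*(p + 7/2)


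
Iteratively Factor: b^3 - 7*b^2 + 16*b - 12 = (b - 3)*(b^2 - 4*b + 4) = (b - 3)*(b - 2)*(b - 2)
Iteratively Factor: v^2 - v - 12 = (v - 4)*(v + 3)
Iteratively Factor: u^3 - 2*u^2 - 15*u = (u - 5)*(u^2 + 3*u) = u*(u - 5)*(u + 3)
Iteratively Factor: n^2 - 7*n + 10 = (n - 2)*(n - 5)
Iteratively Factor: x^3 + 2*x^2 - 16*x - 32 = (x + 2)*(x^2 - 16) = (x + 2)*(x + 4)*(x - 4)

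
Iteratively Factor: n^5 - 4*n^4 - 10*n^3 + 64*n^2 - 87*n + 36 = (n + 4)*(n^4 - 8*n^3 + 22*n^2 - 24*n + 9) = (n - 1)*(n + 4)*(n^3 - 7*n^2 + 15*n - 9) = (n - 1)^2*(n + 4)*(n^2 - 6*n + 9) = (n - 3)*(n - 1)^2*(n + 4)*(n - 3)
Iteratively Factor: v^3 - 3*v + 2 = (v - 1)*(v^2 + v - 2) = (v - 1)*(v + 2)*(v - 1)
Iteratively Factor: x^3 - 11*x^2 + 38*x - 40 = (x - 5)*(x^2 - 6*x + 8) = (x - 5)*(x - 4)*(x - 2)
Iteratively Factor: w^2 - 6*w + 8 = (w - 4)*(w - 2)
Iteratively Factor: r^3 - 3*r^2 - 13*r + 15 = (r + 3)*(r^2 - 6*r + 5) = (r - 5)*(r + 3)*(r - 1)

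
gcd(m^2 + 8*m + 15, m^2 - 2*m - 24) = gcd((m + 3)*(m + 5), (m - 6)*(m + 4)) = 1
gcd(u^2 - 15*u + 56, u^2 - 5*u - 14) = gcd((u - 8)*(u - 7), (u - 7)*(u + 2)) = u - 7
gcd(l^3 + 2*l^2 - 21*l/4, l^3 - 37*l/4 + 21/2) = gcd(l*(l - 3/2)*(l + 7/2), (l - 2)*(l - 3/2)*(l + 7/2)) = l^2 + 2*l - 21/4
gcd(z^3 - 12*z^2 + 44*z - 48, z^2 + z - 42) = z - 6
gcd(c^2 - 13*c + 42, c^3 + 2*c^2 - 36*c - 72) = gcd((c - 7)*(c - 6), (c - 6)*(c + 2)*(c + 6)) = c - 6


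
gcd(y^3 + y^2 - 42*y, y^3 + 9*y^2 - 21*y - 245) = y + 7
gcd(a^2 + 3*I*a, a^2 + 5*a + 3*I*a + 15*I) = a + 3*I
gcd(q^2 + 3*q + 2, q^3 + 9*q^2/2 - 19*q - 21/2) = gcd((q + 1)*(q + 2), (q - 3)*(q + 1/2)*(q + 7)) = 1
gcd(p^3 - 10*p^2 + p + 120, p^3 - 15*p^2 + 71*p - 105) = p - 5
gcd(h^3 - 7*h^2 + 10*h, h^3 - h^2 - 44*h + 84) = h - 2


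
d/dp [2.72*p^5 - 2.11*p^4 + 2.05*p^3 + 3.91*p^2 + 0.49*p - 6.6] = 13.6*p^4 - 8.44*p^3 + 6.15*p^2 + 7.82*p + 0.49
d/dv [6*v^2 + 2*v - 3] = 12*v + 2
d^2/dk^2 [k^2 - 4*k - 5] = 2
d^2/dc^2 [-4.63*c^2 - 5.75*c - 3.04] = -9.26000000000000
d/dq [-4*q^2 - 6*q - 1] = -8*q - 6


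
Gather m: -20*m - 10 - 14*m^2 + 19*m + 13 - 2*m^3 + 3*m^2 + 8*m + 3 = -2*m^3 - 11*m^2 + 7*m + 6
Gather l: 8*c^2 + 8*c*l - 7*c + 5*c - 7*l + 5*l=8*c^2 - 2*c + l*(8*c - 2)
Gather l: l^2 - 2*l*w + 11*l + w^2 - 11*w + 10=l^2 + l*(11 - 2*w) + w^2 - 11*w + 10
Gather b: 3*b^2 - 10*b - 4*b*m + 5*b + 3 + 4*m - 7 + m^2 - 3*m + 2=3*b^2 + b*(-4*m - 5) + m^2 + m - 2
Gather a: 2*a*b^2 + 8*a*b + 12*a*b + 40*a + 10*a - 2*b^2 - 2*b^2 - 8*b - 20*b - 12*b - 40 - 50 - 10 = a*(2*b^2 + 20*b + 50) - 4*b^2 - 40*b - 100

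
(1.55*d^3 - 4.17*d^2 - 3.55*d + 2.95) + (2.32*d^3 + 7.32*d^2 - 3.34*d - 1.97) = 3.87*d^3 + 3.15*d^2 - 6.89*d + 0.98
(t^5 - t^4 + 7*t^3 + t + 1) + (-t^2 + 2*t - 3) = t^5 - t^4 + 7*t^3 - t^2 + 3*t - 2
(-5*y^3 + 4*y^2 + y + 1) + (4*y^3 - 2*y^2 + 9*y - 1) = -y^3 + 2*y^2 + 10*y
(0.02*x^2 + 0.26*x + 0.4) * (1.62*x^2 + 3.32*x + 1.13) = 0.0324*x^4 + 0.4876*x^3 + 1.5338*x^2 + 1.6218*x + 0.452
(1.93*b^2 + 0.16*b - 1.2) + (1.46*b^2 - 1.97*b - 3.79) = 3.39*b^2 - 1.81*b - 4.99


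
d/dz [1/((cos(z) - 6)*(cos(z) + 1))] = (2*cos(z) - 5)*sin(z)/((cos(z) - 6)^2*(cos(z) + 1)^2)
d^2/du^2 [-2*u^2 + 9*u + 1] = -4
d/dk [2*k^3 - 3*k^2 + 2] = 6*k*(k - 1)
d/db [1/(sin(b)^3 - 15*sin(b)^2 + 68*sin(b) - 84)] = (-3*sin(b)^2 + 30*sin(b) - 68)*cos(b)/(sin(b)^3 - 15*sin(b)^2 + 68*sin(b) - 84)^2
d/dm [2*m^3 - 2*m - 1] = 6*m^2 - 2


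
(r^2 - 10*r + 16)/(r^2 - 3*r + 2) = (r - 8)/(r - 1)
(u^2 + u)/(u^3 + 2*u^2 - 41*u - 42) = u/(u^2 + u - 42)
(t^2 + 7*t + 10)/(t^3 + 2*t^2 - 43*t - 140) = (t + 2)/(t^2 - 3*t - 28)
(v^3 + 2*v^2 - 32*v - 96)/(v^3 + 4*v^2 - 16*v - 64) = (v - 6)/(v - 4)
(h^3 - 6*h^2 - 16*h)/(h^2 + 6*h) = (h^2 - 6*h - 16)/(h + 6)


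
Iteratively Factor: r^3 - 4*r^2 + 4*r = (r)*(r^2 - 4*r + 4) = r*(r - 2)*(r - 2)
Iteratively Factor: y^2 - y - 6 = (y + 2)*(y - 3)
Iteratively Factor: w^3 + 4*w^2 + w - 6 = (w + 3)*(w^2 + w - 2) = (w - 1)*(w + 3)*(w + 2)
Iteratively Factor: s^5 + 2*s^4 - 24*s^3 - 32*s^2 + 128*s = (s + 4)*(s^4 - 2*s^3 - 16*s^2 + 32*s) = (s - 2)*(s + 4)*(s^3 - 16*s) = (s - 2)*(s + 4)^2*(s^2 - 4*s) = s*(s - 2)*(s + 4)^2*(s - 4)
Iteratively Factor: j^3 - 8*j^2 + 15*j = (j - 5)*(j^2 - 3*j) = (j - 5)*(j - 3)*(j)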